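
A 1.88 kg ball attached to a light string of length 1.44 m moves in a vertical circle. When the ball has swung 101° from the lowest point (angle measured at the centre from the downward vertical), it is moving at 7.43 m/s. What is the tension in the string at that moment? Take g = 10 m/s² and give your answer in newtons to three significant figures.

68.5 N

Take the radial direction toward the centre of the circle as positive. The component of the weight along the string toward the centre is −mg cos φ (φ measured from the bottom), so Newton's second law along the string gives T − mg cos φ = m v²/r.
cos 101° = -0.1908, so T = m(v²/r + g cos φ) = 1.88 × ((7.43)²/1.44 + 10.0 × -0.1908) = 1.88 × (38.34 + (-1.908)) = 1.88 × 36.43 = 68.49 N.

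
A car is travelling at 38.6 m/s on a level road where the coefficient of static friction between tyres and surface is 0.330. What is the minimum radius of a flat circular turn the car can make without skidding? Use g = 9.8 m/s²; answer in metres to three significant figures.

461 m

At the limit, μ_s m g = m v²/r, so r_min = v²/(μ_s g) = (38.6)²/(0.330 × 9.8) = 1490/3.234 = 460.7 m.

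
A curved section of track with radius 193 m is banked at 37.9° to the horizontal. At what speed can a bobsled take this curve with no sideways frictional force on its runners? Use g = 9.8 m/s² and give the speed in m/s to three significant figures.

38.4 m/s

On a frictionless banked curve, N sinθ = mv²/r and N cosθ = mg, so tanθ = v²/(rg).
v = √(r g tanθ) = √(193 × 9.8 × tan 37.9°) = √(193 × 9.8 × 0.7785) = √1472 = 38.37 m/s.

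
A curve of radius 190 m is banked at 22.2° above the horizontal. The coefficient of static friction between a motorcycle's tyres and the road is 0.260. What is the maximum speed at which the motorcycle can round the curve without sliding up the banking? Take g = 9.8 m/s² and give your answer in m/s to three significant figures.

37.3 m/s

At the maximum speed, friction acts down the slope at its limiting value f = μN. Radially (horizontal, toward centre): N sinθ + μN cosθ = mv²/r. Vertically: N cosθ − μN sinθ = mg.
Dividing: v² = r g (sinθ + μcosθ)/(cosθ − μsinθ).
sinθ + μcosθ = 0.3778 + 0.260×0.9259 = 0.6186; cosθ − μsinθ = 0.9259 − 0.260×0.3778 = 0.8276.
v² = 190 × 9.8 × 0.6186/0.8276 = 1392 m²/s², so v = 37.30 m/s.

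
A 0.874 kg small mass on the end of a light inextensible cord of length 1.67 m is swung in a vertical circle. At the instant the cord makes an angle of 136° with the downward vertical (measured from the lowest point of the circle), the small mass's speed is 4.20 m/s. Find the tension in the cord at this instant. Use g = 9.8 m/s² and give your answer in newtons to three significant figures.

3.07 N

Take the radial direction toward the centre of the circle as positive. The component of the weight along the string toward the centre is −mg cos φ (φ measured from the bottom), so Newton's second law along the string gives T − mg cos φ = m v²/r.
cos 136° = -0.7193, so T = m(v²/r + g cos φ) = 0.874 × ((4.20)²/1.67 + 9.8 × -0.7193) = 0.874 × (10.56 + (-7.050)) = 0.874 × 3.513 = 3.071 N.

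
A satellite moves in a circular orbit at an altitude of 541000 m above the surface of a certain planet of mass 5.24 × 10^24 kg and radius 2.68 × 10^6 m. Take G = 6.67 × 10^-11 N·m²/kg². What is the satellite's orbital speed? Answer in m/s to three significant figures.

10400 m/s

Orbital radius r = R + h = 2.68 × 10^6 + 541000 = 3.221 × 10^6 m.
Gravity supplies the centripetal force: G M m / r² = m v² / r, so v = √(GM/r).
v = √(6.67 × 10^-11 × 5.24 × 10^24 / 3.221 × 10^6) = √(1.085 × 10^8) = 10420 m/s.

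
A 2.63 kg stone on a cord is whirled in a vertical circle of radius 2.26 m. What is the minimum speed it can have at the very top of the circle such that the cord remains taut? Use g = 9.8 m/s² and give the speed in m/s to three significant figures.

At the highest point the centre is directly below, so both the weight and T act inward: T + mg = mv²/r.
At minimum speed T → 0, so mg = mv_min²/r ⇒ v_min = √(g r) = √(9.8 × 2.26) = 4.706 m/s.

4.71 m/s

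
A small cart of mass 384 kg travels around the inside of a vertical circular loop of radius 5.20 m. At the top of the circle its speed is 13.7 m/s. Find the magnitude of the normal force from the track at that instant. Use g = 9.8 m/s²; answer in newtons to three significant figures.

At the top, both N and the weight mg point inward (toward the centre), so N + mg = mv²/r.
N = m(v²/r − g) = 384 × ((13.7)²/5.20 − 9.8) = 384 × (36.09 − 9.8) = 384 × 26.29 = 10100 N.

10100 N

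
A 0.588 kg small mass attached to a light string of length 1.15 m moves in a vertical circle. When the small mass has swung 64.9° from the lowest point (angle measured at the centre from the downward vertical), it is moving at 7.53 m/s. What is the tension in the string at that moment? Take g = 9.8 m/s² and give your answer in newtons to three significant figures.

31.4 N

Take the radial direction toward the centre of the circle as positive. The component of the weight along the string toward the centre is −mg cos φ (φ measured from the bottom), so Newton's second law along the string gives T − mg cos φ = m v²/r.
cos 64.9° = 0.4242, so T = m(v²/r + g cos φ) = 0.588 × ((7.53)²/1.15 + 9.8 × 0.4242) = 0.588 × (49.31 + (4.157)) = 0.588 × 53.46 = 31.44 N.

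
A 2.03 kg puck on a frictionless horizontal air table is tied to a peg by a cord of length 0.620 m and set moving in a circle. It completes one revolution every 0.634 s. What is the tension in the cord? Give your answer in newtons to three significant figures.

v = 2πr/T = 2π × 0.620/0.634 = 6.144 m/s.
The tension is the only horizontal force, so it supplies the full centripetal force: T = m v²/r = 2.03 × (6.144)²/0.620 = 2.03 × 37.75/0.620 = 123.6 N.

124 N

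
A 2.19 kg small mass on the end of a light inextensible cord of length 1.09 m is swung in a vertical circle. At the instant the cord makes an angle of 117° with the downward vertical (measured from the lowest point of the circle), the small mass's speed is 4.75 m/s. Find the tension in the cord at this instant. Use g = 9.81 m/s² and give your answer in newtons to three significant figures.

35.6 N

Take the radial direction toward the centre of the circle as positive. The component of the weight along the string toward the centre is −mg cos φ (φ measured from the bottom), so Newton's second law along the string gives T − mg cos φ = m v²/r.
cos 117° = -0.4540, so T = m(v²/r + g cos φ) = 2.19 × ((4.75)²/1.09 + 9.81 × -0.4540) = 2.19 × (20.70 + (-4.454)) = 2.19 × 16.25 = 35.58 N.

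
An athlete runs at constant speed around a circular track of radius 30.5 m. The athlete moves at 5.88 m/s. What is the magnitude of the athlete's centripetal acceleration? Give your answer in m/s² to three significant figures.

a_c = v²/r = (5.880)²/30.5 = 34.57/30.5 = 1.134 m/s².

1.13 m/s²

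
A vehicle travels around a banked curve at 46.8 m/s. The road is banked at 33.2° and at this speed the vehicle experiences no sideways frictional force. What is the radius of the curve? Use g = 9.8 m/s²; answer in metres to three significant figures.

Frictionless banking: tanθ = v²/(rg), so r = v²/(g tanθ).
r = (46.8)²/(9.8 × tan 33.2°) = 2190/(9.8 × 0.6544) = 2190/6.413 = 341.5 m.

342 m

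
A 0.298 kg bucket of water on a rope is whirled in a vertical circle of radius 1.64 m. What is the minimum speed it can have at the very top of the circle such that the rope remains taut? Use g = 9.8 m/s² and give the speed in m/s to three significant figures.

4.01 m/s

At the highest point the centre is directly below, so both the weight and T act inward: T + mg = mv²/r.
At minimum speed T → 0, so mg = mv_min²/r ⇒ v_min = √(g r) = √(9.8 × 1.64) = 4.009 m/s.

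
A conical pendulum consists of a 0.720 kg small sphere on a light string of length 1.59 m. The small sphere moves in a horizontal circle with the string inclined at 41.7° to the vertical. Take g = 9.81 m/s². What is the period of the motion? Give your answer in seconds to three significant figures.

r = L sinθ = 1.058 m. From T sinθ = mω²r and T cosθ = mg: tanθ = ω²r/g, so ω² = g tanθ / r = g/(L cosθ).
ω = √(g/(L cosθ)) = √(9.81/(1.59 × 0.7466)) = √8.263 = 2.875 rad/s.
Period = 2π/ω = 2.186 s.

2.19 s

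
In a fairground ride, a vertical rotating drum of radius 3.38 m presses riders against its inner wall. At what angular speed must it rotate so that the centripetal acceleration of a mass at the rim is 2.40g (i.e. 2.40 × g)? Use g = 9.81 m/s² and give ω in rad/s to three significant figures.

2.64 rad/s

Centripetal acceleration a_c = ω²r. Setting ω²r = 2.40g:
ω = √(2.40g / r) = √(2.40 × 9.81 / 3.38) = √6.966 = 2.639 rad/s.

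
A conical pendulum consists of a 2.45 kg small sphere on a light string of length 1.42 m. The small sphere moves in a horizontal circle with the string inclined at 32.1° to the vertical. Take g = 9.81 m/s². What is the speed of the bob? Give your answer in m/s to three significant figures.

The radius of the circle is r = L sinθ = 1.42 × sin 32.1° = 0.7546 m.
Horizontally T sinθ = mv²/r and vertically T cosθ = mg, so tanθ = v²/(rg).
v = √(r g tanθ) = √(0.7546 × 9.81 × 0.6273) = √4.644 = 2.155 m/s.

2.15 m/s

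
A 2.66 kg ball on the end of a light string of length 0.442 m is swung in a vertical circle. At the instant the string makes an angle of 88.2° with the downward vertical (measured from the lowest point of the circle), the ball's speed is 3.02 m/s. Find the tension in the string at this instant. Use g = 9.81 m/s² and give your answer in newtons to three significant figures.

Take the radial direction toward the centre of the circle as positive. The component of the weight along the string toward the centre is −mg cos φ (φ measured from the bottom), so Newton's second law along the string gives T − mg cos φ = m v²/r.
cos 88.2° = 0.03141, so T = m(v²/r + g cos φ) = 2.66 × ((3.02)²/0.442 + 9.81 × 0.03141) = 2.66 × (20.63 + (0.3081)) = 2.66 × 20.94 = 55.71 N.

55.7 N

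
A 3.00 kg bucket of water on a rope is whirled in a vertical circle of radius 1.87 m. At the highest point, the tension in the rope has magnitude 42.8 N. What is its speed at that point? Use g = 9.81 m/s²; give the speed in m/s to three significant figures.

6.71 m/s

At the top, T + mg = mv²/r, so v = √(r(T/m + g)) = √(1.87 × (42.8/3.00 + 9.81)) = √(1.87 × 24.08) = √45.02 = 6.710 m/s.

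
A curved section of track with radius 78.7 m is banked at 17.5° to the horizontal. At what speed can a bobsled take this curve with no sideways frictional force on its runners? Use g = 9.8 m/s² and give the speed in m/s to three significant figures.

15.6 m/s

On a frictionless banked curve, N sinθ = mv²/r and N cosθ = mg, so tanθ = v²/(rg).
v = √(r g tanθ) = √(78.7 × 9.8 × tan 17.5°) = √(78.7 × 9.8 × 0.3153) = √243.2 = 15.59 m/s.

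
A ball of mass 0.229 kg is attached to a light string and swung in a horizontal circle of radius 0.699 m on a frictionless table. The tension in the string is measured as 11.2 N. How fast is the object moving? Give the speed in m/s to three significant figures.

T = m v²/r ⇒ v = √(T r / m) = √(11.2 × 0.699 / 0.229) = √34.19 = 5.847 m/s.

5.85 m/s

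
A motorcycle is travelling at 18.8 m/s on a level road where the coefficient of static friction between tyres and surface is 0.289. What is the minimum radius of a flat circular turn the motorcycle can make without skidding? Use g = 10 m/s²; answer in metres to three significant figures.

122 m

At the limit, μ_s m g = m v²/r, so r_min = v²/(μ_s g) = (18.8)²/(0.289 × 10.0) = 353.4/2.890 = 122.3 m.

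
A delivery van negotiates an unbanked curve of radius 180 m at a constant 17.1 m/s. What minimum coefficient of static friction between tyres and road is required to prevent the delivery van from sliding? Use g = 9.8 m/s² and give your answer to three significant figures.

Friction provides the centripetal force: μ_s m g = m v²/r, so μ_s = v²/(g r) = (17.10)²/(9.8 × 180) = 292.4/1764 = 0.1658.

0.166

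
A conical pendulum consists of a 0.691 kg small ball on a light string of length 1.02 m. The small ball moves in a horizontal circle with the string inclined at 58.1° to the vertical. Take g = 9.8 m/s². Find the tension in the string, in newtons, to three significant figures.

Vertically the bob has no acceleration, so T cosθ = mg.
T = mg/cosθ = 0.691 × 9.8 / cos 58.1° = 6.772/0.5284 = 12.81 N.

12.8 N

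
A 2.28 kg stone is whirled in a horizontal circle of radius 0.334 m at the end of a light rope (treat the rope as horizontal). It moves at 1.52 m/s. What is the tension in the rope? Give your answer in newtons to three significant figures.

The tension is the only horizontal force, so it supplies the full centripetal force: T = m v²/r = 2.28 × (1.520)²/0.334 = 2.28 × 2.310/0.334 = 15.77 N.

15.8 N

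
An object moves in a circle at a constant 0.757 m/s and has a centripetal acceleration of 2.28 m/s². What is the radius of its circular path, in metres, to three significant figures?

0.251 m

a_c = v²/r ⇒ r = v²/a_c = (0.757)²/2.28 = 0.5730/2.28 = 0.2513 m.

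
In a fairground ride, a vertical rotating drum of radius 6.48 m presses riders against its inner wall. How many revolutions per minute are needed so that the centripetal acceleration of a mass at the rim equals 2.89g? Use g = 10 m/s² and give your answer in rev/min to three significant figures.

20.2 rev/min

Require ω²r = 2.89g, so ω = √(2.89 × 10.0/6.48) = 2.112 rad/s.
In rev/min: ω × 60/(2π) = 2.112 × 60/(2π) = 20.17 rev/min.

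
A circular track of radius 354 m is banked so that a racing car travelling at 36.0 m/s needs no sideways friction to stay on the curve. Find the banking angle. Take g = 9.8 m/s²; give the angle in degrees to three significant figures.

20.5°

For a frictionless banked turn: horizontally N sinθ = mv²/r and vertically N cosθ = mg.
Dividing: tanθ = v²/(r g) = (36.0)²/(354 × 9.8) = 1296/3469 = 0.3736.
θ = arctan(0.3736) = 20.48°.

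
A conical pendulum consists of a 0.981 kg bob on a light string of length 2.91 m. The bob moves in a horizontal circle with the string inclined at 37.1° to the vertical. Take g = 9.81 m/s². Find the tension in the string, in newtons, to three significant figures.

12.1 N

Vertically the bob has no acceleration, so T cosθ = mg.
T = mg/cosθ = 0.981 × 9.81 / cos 37.1° = 9.624/0.7976 = 12.07 N.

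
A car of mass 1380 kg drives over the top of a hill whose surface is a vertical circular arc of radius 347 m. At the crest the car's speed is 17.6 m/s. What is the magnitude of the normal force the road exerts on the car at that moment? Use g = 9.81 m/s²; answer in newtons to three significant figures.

12300 N

At the crest the centripetal acceleration points downward (toward the centre of the arc), so mg − N = mv²/r.
N = m(g − v²/r) = 1380 × (9.81 − (17.6)²/347) = 1380 × (9.81 − 0.8927) = 1380 × 8.917 = 12310 N.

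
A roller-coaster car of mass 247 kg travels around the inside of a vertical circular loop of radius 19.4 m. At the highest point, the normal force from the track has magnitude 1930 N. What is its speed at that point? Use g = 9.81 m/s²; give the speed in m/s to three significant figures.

At the top, N + mg = mv²/r, so v = √(r(N/m + g)) = √(19.4 × (1930/247 + 9.81)) = √(19.4 × 17.62) = √341.9 = 18.49 m/s.

18.5 m/s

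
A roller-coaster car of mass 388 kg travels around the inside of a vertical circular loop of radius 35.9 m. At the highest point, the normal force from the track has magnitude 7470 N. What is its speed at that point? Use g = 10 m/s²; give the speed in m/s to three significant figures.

At the top, N + mg = mv²/r, so v = √(r(N/m + g)) = √(35.9 × (7470/388 + 10.0)) = √(35.9 × 29.25) = √1050 = 32.41 m/s.

32.4 m/s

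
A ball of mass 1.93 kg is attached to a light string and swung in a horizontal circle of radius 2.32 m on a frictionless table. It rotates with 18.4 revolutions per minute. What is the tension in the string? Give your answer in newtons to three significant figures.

16.6 N

ω = 18.4 rev/min × 2π/60 = 1.927 rad/s, so v = ωr = 1.927 × 2.32 = 4.470 m/s.
The tension is the only horizontal force, so it supplies the full centripetal force: T = m v²/r = 1.93 × (4.470)²/2.32 = 1.93 × 19.98/2.32 = 16.62 N.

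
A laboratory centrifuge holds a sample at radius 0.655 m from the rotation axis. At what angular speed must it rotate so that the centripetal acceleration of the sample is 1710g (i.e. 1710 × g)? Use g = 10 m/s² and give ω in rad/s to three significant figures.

162 rad/s

Centripetal acceleration a_c = ω²r. Setting ω²r = 1710g:
ω = √(1710g / r) = √(1710 × 10.0 / 0.655) = √26110 = 161.6 rad/s.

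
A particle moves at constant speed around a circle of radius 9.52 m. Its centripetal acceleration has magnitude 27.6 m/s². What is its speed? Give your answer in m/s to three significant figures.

16.2 m/s

a_c = v²/r ⇒ v = √(a_c · r) = √(27.6 × 9.52) = √262.8 = 16.21 m/s.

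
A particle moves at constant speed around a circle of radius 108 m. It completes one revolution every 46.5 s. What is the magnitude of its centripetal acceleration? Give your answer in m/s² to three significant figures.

1.97 m/s²

v = 2πr/T = 2π × 108/46.5 = 14.59 m/s.
a_c = v²/r = (14.59)²/108 = 213.0/108 = 1.972 m/s².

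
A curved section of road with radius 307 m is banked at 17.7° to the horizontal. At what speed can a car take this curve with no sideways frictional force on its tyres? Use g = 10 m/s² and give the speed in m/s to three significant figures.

On a frictionless banked curve, N sinθ = mv²/r and N cosθ = mg, so tanθ = v²/(rg).
v = √(r g tanθ) = √(307 × 10.0 × tan 17.7°) = √(307 × 10.0 × 0.3191) = √979.8 = 31.30 m/s.

31.3 m/s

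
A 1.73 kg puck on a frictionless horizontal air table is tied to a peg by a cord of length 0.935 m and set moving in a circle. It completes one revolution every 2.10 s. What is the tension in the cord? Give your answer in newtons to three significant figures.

14.5 N

v = 2πr/T = 2π × 0.935/2.10 = 2.798 m/s.
The tension is the only horizontal force, so it supplies the full centripetal force: T = m v²/r = 1.73 × (2.798)²/0.935 = 1.73 × 7.826/0.935 = 14.48 N.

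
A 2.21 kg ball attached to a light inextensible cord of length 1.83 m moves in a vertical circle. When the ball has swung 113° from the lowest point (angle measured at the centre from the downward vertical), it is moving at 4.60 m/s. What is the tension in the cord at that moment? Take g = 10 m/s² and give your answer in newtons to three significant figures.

16.9 N

Take the radial direction toward the centre of the circle as positive. The component of the weight along the string toward the centre is −mg cos φ (φ measured from the bottom), so Newton's second law along the string gives T − mg cos φ = m v²/r.
cos 113° = -0.3907, so T = m(v²/r + g cos φ) = 2.21 × ((4.60)²/1.83 + 10.0 × -0.3907) = 2.21 × (11.56 + (-3.907)) = 2.21 × 7.656 = 16.92 N.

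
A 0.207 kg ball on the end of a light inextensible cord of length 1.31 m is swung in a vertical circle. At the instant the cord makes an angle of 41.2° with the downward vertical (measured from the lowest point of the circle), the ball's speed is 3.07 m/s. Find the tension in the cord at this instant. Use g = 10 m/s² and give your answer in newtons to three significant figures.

3.05 N

Take the radial direction toward the centre of the circle as positive. The component of the weight along the string toward the centre is −mg cos φ (φ measured from the bottom), so Newton's second law along the string gives T − mg cos φ = m v²/r.
cos 41.2° = 0.7524, so T = m(v²/r + g cos φ) = 0.207 × ((3.07)²/1.31 + 10.0 × 0.7524) = 0.207 × (7.195 + (7.524)) = 0.207 × 14.72 = 3.047 N.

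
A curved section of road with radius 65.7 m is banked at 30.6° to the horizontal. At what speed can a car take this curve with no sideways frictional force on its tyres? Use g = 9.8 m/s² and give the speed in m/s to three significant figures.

19.5 m/s

On a frictionless banked curve, N sinθ = mv²/r and N cosθ = mg, so tanθ = v²/(rg).
v = √(r g tanθ) = √(65.7 × 9.8 × tan 30.6°) = √(65.7 × 9.8 × 0.5914) = √380.8 = 19.51 m/s.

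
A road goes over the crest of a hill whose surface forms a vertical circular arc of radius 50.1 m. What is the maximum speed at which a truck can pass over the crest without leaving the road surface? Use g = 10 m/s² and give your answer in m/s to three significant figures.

22.4 m/s

At the crest the centre of the circle is below the truck, so the net downward (centripetal) force is mg − N = mv²/r.
The truck leaves the road when N → 0, giving v_max = √(g r) = √(10.0 × 50.1) = 22.38 m/s.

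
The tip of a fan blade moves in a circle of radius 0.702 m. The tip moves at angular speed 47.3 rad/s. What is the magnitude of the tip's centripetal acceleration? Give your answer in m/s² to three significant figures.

1570 m/s²

v = ωr = 47.3 × 0.702 = 33.20 m/s.
a_c = v²/r = (33.20)²/0.702 = 1103/0.702 = 1571 m/s².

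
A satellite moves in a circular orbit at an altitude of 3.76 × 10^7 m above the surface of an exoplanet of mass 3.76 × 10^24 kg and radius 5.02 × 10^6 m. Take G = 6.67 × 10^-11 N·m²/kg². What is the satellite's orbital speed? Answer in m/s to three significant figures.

2430 m/s

Orbital radius r = R + h = 5.02 × 10^6 + 3.76 × 10^7 = 4.262 × 10^7 m.
Gravity supplies the centripetal force: G M m / r² = m v² / r, so v = √(GM/r).
v = √(6.67 × 10^-11 × 3.76 × 10^24 / 4.262 × 10^7) = √(5.884 × 10^6) = 2426 m/s.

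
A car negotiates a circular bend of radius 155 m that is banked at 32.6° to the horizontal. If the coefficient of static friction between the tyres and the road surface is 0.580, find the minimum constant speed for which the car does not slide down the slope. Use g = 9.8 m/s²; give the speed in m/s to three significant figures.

At the minimum speed, friction acts up the slope at its limiting value f = μN. Radially (horizontal, toward centre): N sinθ − μN cosθ = mv²/r. Vertically: N cosθ + μN sinθ = mg.
Dividing: v² = r g (sinθ − μcosθ)/(cosθ + μsinθ).
sinθ − μcosθ = 0.5388 − 0.580×0.8425 = 0.05015; cosθ + μsinθ = 0.8425 + 0.580×0.5388 = 1.155.
v² = 155 × 9.8 × 0.05015/1.155 = 65.96 m²/s², so v = 8.121 m/s.

8.12 m/s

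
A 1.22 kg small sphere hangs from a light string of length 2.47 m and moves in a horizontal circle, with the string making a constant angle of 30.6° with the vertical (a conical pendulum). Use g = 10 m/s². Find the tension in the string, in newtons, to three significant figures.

Vertically the bob has no acceleration, so T cosθ = mg.
T = mg/cosθ = 1.22 × 10.0 / cos 30.6° = 12.20/0.8607 = 14.17 N.

14.2 N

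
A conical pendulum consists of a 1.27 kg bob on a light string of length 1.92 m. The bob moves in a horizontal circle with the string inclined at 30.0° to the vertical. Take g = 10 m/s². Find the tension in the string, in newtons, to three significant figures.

14.7 N

Vertically the bob has no acceleration, so T cosθ = mg.
T = mg/cosθ = 1.27 × 10.0 / cos 30.0° = 12.70/0.8660 = 14.66 N.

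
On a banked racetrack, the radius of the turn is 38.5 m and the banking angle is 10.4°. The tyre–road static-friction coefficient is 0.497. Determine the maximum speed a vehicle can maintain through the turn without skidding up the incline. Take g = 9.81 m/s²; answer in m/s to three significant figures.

16.8 m/s

At the maximum speed, friction acts down the slope at its limiting value f = μN. Radially (horizontal, toward centre): N sinθ + μN cosθ = mv²/r. Vertically: N cosθ − μN sinθ = mg.
Dividing: v² = r g (sinθ + μcosθ)/(cosθ − μsinθ).
sinθ + μcosθ = 0.1805 + 0.497×0.9836 = 0.6694; cosθ − μsinθ = 0.9836 − 0.497×0.1805 = 0.8939.
v² = 38.5 × 9.81 × 0.6694/0.8939 = 282.8 m²/s², so v = 16.82 m/s.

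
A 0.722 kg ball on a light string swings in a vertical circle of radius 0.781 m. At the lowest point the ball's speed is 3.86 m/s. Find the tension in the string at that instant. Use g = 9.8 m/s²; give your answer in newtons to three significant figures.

At the lowest point, T points up (toward the centre) and the weight mg points down (away from the centre), so the net inward force is T − mg = mv²/r.
T = m(v²/r + g) = 0.722 × ((3.86)²/0.781 + 9.8) = 0.722 × (19.08 + 9.8) = 0.722 × 28.88 = 20.85 N.

20.8 N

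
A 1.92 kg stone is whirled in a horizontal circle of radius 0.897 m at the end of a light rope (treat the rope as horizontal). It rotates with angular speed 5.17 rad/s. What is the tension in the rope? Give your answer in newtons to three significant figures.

46.0 N

v = ωr = 5.17 × 0.897 = 4.637 m/s.
The tension is the only horizontal force, so it supplies the full centripetal force: T = m v²/r = 1.92 × (4.637)²/0.897 = 1.92 × 21.51/0.897 = 46.03 N.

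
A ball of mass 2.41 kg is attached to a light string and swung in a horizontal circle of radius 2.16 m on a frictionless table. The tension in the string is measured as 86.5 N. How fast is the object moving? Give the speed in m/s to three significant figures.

8.80 m/s

T = m v²/r ⇒ v = √(T r / m) = √(86.5 × 2.16 / 2.41) = √77.53 = 8.805 m/s.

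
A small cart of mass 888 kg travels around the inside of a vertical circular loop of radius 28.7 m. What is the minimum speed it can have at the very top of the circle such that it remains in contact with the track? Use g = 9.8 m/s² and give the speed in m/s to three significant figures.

16.8 m/s

At the top, both weight mg and N point toward the centre: N + mg = mv²/r.
At minimum speed N → 0, so mg = mv_min²/r ⇒ v_min = √(g r) = √(9.8 × 28.7) = 16.77 m/s.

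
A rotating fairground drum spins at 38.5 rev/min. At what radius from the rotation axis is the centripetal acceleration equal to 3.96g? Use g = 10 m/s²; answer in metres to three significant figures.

ω = 38.5 rev/min × 2π/60 = 4.032 rad/s.
a_c = ω²r = 3.96g ⇒ r = 3.96 × 10.0 / (4.032)² = 39.60/16.25 = 2.436 m.

2.44 m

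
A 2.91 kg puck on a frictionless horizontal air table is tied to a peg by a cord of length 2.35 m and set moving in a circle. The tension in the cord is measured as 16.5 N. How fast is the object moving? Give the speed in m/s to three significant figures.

T = m v²/r ⇒ v = √(T r / m) = √(16.5 × 2.35 / 2.91) = √13.32 = 3.650 m/s.

3.65 m/s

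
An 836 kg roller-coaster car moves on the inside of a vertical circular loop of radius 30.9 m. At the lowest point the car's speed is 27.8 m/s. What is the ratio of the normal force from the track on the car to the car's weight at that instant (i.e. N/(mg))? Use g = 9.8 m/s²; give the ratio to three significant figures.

At the bottom, N − mg = mv²/r, so N = m(v²/r + g) and N/(mg) = v²/(rg) + 1 = (27.8)²/(30.9 × 9.8) + 1 = 2.552 + 1 = 3.552.

3.55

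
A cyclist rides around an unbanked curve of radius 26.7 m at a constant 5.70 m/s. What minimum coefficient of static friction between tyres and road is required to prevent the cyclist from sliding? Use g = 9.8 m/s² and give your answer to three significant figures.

Friction provides the centripetal force: μ_s m g = m v²/r, so μ_s = v²/(g r) = (5.700)²/(9.8 × 26.7) = 32.49/261.7 = 0.1242.

0.124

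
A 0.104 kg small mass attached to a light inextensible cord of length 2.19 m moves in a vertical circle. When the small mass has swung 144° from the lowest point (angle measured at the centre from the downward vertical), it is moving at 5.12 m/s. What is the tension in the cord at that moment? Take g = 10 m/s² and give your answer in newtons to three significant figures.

Take the radial direction toward the centre of the circle as positive. The component of the weight along the string toward the centre is −mg cos φ (φ measured from the bottom), so Newton's second law along the string gives T − mg cos φ = m v²/r.
cos 144° = -0.8090, so T = m(v²/r + g cos φ) = 0.104 × ((5.12)²/2.19 + 10.0 × -0.8090) = 0.104 × (11.97 + (-8.090)) = 0.104 × 3.880 = 0.4035 N.

0.404 N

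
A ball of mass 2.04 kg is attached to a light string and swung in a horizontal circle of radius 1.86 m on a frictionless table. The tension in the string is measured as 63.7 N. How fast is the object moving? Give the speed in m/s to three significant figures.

T = m v²/r ⇒ v = √(T r / m) = √(63.7 × 1.86 / 2.04) = √58.08 = 7.621 m/s.

7.62 m/s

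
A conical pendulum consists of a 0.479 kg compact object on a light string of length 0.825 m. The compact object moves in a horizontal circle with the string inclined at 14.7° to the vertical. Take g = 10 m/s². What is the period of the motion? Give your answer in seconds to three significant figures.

1.77 s

r = L sinθ = 0.2094 m. From T sinθ = mω²r and T cosθ = mg: tanθ = ω²r/g, so ω² = g tanθ / r = g/(L cosθ).
ω = √(g/(L cosθ)) = √(10.0/(0.825 × 0.9673)) = √12.53 = 3.540 rad/s.
Period = 2π/ω = 1.775 s.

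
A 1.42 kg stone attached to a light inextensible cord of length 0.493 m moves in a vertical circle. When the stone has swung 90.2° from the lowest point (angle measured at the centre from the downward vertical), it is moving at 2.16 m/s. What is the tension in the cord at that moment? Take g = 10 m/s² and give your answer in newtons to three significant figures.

13.4 N

Take the radial direction toward the centre of the circle as positive. The component of the weight along the string toward the centre is −mg cos φ (φ measured from the bottom), so Newton's second law along the string gives T − mg cos φ = m v²/r.
cos 90.2° = -0.003491, so T = m(v²/r + g cos φ) = 1.42 × ((2.16)²/0.493 + 10.0 × -0.003491) = 1.42 × (9.464 + (-0.03491)) = 1.42 × 9.429 = 13.39 N.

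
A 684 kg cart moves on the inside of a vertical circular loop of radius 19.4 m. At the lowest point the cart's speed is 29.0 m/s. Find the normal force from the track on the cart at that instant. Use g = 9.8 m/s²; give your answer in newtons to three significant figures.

At the lowest point, N points up (toward the centre) and the weight mg points down (away from the centre), so the net inward force is N − mg = mv²/r.
N = m(v²/r + g) = 684 × ((29.0)²/19.4 + 9.8) = 684 × (43.35 + 9.8) = 684 × 53.15 = 36350 N.

36400 N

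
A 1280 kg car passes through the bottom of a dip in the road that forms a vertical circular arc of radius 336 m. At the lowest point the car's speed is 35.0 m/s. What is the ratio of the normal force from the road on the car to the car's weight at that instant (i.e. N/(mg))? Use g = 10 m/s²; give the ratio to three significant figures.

1.36

At the bottom, N − mg = mv²/r, so N = m(v²/r + g) and N/(mg) = v²/(rg) + 1 = (35.0)²/(336 × 10.0) + 1 = 0.3646 + 1 = 1.365.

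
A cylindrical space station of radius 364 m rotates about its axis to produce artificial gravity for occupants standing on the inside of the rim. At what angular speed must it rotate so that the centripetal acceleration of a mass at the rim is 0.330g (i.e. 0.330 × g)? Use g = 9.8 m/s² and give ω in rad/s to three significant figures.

Centripetal acceleration a_c = ω²r. Setting ω²r = 0.330g:
ω = √(0.330g / r) = √(0.330 × 9.8 / 364) = √0.008885 = 0.09426 rad/s.

0.0943 rad/s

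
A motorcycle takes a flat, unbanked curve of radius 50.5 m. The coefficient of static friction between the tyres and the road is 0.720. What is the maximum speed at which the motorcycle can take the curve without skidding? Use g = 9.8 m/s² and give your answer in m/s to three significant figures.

18.9 m/s

On a flat curve, static friction is the only horizontal force, so it must supply the full centripetal force: μ_s m g = m v²/r.
Mass cancels: v_max = √(μ_s g r) = √(0.720 × 9.8 × 50.5) = √356.3 = 18.88 m/s.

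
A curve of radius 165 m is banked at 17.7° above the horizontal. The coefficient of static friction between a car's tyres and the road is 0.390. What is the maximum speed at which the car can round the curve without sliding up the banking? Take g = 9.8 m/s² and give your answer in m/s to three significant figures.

At the maximum speed, friction acts down the slope at its limiting value f = μN. Radially (horizontal, toward centre): N sinθ + μN cosθ = mv²/r. Vertically: N cosθ − μN sinθ = mg.
Dividing: v² = r g (sinθ + μcosθ)/(cosθ − μsinθ).
sinθ + μcosθ = 0.3040 + 0.390×0.9527 = 0.6756; cosθ − μsinθ = 0.9527 − 0.390×0.3040 = 0.8341.
v² = 165 × 9.8 × 0.6756/0.8341 = 1310 m²/s², so v = 36.19 m/s.

36.2 m/s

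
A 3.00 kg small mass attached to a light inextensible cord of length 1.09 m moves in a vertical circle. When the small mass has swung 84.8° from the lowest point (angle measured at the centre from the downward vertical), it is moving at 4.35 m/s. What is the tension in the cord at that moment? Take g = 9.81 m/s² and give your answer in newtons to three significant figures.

Take the radial direction toward the centre of the circle as positive. The component of the weight along the string toward the centre is −mg cos φ (φ measured from the bottom), so Newton's second law along the string gives T − mg cos φ = m v²/r.
cos 84.8° = 0.09063, so T = m(v²/r + g cos φ) = 3.00 × ((4.35)²/1.09 + 9.81 × 0.09063) = 3.00 × (17.36 + (0.8891)) = 3.00 × 18.25 = 54.75 N.

54.7 N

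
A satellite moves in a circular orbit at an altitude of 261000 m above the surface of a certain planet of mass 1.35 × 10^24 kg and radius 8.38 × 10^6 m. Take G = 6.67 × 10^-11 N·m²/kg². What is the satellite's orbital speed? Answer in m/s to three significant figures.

Orbital radius r = R + h = 8.38 × 10^6 + 261000 = 8.641 × 10^6 m.
Gravity supplies the centripetal force: G M m / r² = m v² / r, so v = √(GM/r).
v = √(6.67 × 10^-11 × 1.35 × 10^24 / 8.641 × 10^6) = √(1.042 × 10^7) = 3228 m/s.

3230 m/s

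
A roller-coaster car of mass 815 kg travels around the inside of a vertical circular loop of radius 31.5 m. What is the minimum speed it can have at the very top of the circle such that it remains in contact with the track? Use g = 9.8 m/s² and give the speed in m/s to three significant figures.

At the highest point the centre is directly below, so both the weight and N act inward: N + mg = mv²/r.
At minimum speed N → 0, so mg = mv_min²/r ⇒ v_min = √(g r) = √(9.8 × 31.5) = 17.57 m/s.

17.6 m/s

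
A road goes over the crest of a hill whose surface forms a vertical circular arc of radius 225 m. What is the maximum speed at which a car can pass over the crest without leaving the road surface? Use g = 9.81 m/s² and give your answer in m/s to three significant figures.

47.0 m/s

At the crest the centre of the circle is below the car, so the net downward (centripetal) force is mg − N = mv²/r.
The car leaves the road when N → 0, giving v_max = √(g r) = √(9.81 × 225) = 46.98 m/s.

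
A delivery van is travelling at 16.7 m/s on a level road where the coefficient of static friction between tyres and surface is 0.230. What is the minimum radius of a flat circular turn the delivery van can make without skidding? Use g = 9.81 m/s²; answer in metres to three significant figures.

At the limit, μ_s m g = m v²/r, so r_min = v²/(μ_s g) = (16.7)²/(0.230 × 9.81) = 278.9/2.256 = 123.6 m.

124 m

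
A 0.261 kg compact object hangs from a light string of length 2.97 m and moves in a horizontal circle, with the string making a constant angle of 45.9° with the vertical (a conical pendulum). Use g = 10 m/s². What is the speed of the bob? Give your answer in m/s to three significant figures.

The radius of the circle is r = L sinθ = 2.97 × sin 45.9° = 2.133 m.
Horizontally T sinθ = mv²/r and vertically T cosθ = mg, so tanθ = v²/(rg).
v = √(r g tanθ) = √(2.133 × 10.0 × 1.032) = √22.01 = 4.691 m/s.

4.69 m/s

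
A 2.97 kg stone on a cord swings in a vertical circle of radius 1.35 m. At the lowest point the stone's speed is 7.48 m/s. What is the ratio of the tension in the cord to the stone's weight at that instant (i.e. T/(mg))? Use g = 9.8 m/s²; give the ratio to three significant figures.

5.23

At the bottom, T − mg = mv²/r, so T = m(v²/r + g) and T/(mg) = v²/(rg) + 1 = (7.48)²/(1.35 × 9.8) + 1 = 4.229 + 1 = 5.229.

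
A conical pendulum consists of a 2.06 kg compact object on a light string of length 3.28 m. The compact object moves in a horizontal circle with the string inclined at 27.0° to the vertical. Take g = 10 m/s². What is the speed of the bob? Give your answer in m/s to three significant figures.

The radius of the circle is r = L sinθ = 3.28 × sin 27.0° = 1.489 m.
Horizontally T sinθ = mv²/r and vertically T cosθ = mg, so tanθ = v²/(rg).
v = √(r g tanθ) = √(1.489 × 10.0 × 0.5095) = √7.587 = 2.755 m/s.

2.75 m/s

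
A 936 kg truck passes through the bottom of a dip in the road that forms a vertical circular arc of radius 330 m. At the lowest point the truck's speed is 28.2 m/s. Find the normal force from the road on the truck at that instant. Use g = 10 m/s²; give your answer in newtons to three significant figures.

11600 N

At the lowest point, N points up (toward the centre) and the weight mg points down (away from the centre), so the net inward force is N − mg = mv²/r.
N = m(v²/r + g) = 936 × ((28.2)²/330 + 10.0) = 936 × (2.410 + 10.0) = 936 × 12.41 = 11620 N.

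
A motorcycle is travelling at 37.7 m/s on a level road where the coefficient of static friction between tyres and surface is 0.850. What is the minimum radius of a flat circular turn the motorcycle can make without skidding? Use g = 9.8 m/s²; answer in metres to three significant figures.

171 m

At the limit, μ_s m g = m v²/r, so r_min = v²/(μ_s g) = (37.7)²/(0.850 × 9.8) = 1421/8.330 = 170.6 m.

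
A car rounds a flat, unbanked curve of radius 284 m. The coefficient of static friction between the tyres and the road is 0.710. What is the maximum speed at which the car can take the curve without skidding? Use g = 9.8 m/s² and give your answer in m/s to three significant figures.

44.5 m/s

The only inward force on a level bend is static friction, so at the limit f_s = μ_s N = μ_s m g = m v²/r.
Mass cancels: v_max = √(μ_s g r) = √(0.710 × 9.8 × 284) = √1976 = 44.45 m/s.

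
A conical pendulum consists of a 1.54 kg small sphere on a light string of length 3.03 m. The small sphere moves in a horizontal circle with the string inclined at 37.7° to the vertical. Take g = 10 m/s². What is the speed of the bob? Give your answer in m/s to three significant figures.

The radius of the circle is r = L sinθ = 3.03 × sin 37.7° = 1.853 m.
Horizontally T sinθ = mv²/r and vertically T cosθ = mg, so tanθ = v²/(rg).
v = √(r g tanθ) = √(1.853 × 10.0 × 0.7729) = √14.32 = 3.784 m/s.

3.78 m/s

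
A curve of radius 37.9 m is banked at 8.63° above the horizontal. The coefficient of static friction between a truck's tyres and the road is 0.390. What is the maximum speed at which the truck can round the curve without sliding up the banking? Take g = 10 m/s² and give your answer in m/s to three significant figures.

14.8 m/s

At the maximum speed, friction acts down the slope at its limiting value f = μN. Radially (horizontal, toward centre): N sinθ + μN cosθ = mv²/r. Vertically: N cosθ − μN sinθ = mg.
Dividing: v² = r g (sinθ + μcosθ)/(cosθ − μsinθ).
sinθ + μcosθ = 0.1501 + 0.390×0.9887 = 0.5356; cosθ − μsinθ = 0.9887 − 0.390×0.1501 = 0.9302.
v² = 37.9 × 10.0 × 0.5356/0.9302 = 218.2 m²/s², so v = 14.77 m/s.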